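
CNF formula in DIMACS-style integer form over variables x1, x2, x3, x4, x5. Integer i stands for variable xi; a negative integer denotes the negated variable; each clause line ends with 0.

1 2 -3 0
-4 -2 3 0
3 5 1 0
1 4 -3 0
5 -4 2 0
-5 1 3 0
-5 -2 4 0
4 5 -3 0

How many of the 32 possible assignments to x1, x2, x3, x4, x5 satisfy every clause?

10

Split on x3, then x4.
  x3=1, x4=1: 5 of the 8 assignments to (x1,x2,x5) work.
  x3=1, x4=0: remaining (x1,x2,x5) ∈ {(1,0,1)} — 1.
  x3=0, x4=1: remaining (x1,x2,x5) ∈ {(1,0,1)} — 1.
  x3=0, x4=0: remaining (x1,x2,x5) ∈ {(1,0,0); (1,0,1); (1,1,0)} — 3.
Total: 5 + 1 + 1 + 3 = 10.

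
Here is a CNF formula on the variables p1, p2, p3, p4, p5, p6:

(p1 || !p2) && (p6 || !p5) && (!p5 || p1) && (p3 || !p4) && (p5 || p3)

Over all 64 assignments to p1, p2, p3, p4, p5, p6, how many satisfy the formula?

Split on p5, then p1.
  p5=1, p1=1: p2 free; 3 ways for (p3,p4,p6) × 2^1 = 6.
  p5=1, p1=0: a clause becomes empty — 0.
  p5=0, p1=1: forces p3=1; p2, p4, p6 free → 2^3 = 8.
  p5=0, p1=0: remaining (p2,p3,p4,p6) ∈ {(0,1,0,0); (0,1,0,1); (0,1,1,0); (0,1,1,1)} — 4.
Total: 6 + 0 + 8 + 4 = 18.

18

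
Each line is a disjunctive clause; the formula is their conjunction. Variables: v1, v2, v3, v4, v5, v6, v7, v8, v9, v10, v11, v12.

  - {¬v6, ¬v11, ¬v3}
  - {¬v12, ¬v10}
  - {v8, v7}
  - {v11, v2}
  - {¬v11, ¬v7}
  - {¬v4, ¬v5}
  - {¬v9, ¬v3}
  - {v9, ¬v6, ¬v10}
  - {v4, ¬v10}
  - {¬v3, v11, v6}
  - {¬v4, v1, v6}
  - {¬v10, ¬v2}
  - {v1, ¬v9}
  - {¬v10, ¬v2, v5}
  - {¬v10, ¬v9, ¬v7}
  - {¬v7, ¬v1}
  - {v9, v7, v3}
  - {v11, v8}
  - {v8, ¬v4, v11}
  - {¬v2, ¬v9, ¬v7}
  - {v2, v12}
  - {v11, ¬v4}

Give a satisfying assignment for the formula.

v1 = False, v2 = True, v3 = True, v4 = False, v5 = True, v6 = True, v7 = True, v8 = True, v9 = False, v10 = False, v11 = False, v12 = True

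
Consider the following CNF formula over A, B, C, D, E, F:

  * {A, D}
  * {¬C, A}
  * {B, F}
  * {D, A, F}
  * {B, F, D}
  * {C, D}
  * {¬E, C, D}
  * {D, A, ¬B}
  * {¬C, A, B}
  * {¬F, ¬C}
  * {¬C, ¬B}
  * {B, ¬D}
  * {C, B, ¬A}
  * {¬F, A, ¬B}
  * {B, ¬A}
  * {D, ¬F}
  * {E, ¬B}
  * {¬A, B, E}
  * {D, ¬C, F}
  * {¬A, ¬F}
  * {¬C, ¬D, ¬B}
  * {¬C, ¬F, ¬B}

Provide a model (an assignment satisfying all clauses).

A=0, B=1, C=0, D=1, E=1, F=0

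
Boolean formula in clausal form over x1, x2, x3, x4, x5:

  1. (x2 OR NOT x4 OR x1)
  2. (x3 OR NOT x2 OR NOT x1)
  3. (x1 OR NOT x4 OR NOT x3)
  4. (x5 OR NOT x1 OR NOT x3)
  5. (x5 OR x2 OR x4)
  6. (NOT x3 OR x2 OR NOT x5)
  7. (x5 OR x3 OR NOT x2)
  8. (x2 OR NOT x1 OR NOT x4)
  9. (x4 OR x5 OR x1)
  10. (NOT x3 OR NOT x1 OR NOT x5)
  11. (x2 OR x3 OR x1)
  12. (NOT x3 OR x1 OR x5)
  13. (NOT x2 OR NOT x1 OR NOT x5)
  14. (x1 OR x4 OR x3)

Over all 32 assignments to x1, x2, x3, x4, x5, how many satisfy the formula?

3

The models are:
  x1=F x2=T x3=F x4=T x5=T
  x1=F x2=T x3=T x4=F x5=T
  x1=T x2=F x3=F x4=F x5=T
That's 3 in total.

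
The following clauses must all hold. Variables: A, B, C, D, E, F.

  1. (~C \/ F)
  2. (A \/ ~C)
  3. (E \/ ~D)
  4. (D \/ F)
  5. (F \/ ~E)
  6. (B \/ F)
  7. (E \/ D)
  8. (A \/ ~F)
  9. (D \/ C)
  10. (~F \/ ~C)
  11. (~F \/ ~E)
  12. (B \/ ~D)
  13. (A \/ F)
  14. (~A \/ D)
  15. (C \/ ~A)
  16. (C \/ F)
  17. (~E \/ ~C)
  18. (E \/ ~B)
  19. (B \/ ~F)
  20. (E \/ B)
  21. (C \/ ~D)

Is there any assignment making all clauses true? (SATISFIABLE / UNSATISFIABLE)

F = True:
  propagation gives A=True, C=False; an empty clause results — contradiction.
F = False:
  propagation gives C=False; an empty clause results — contradiction.
Every branch closes, so no satisfying assignment exists.

UNSATISFIABLE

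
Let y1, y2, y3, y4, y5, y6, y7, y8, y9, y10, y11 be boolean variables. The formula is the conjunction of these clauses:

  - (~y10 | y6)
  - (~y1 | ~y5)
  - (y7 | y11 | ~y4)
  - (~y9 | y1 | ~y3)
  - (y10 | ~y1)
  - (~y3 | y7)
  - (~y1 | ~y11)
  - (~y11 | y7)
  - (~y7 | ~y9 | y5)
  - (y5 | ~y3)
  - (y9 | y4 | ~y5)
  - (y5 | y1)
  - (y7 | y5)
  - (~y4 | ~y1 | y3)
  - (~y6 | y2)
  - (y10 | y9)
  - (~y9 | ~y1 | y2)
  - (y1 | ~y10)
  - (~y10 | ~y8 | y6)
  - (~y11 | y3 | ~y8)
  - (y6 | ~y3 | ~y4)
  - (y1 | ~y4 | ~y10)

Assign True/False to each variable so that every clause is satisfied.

y8 occurs only negated in the remaining clauses — set y8 = False.
Branch on y1: take y1 = False.
  then y5 is forced to True.
  then y10 is forced to False.
  then y9 is forced to True.
  then y3 is forced to False.
The remaining clauses are satisfied by y2 = False, y4 = False, y6 = False, y7 = False, y11 = False.
Check each clause:
  1. (~y10 | y6) — ~y10 is true.
  2. (~y5 | ~y1) — ~y1 is true.
  3. (y11 | y7 | ~y4) — ~y4 is true.
  4. (y1 | ~y9 | ~y3) — ~y3 is true.
  5. (~y1 | y10) — ~y1 is true.
  6. (~y3 | y7) — ~y3 is true.
  7. (~y1 | ~y11) — ~y11 is true.
  8. (~y11 | y7) — ~y11 is true.
  9. (~y7 | y5 | ~y9) — ~y7 is true.
  10. (y5 | ~y3) — ~y3 is true.
  11. (~y5 | y9 | y4) — y9 is true.
  12. (y1 | y5) — y5 is true.
  13. (y5 | y7) — y5 is true.
  14. (y3 | ~y1 | ~y4) — ~y4 is true.
  15. (~y6 | y2) — ~y6 is true.
  16. (y9 | y10) — y9 is true.
  17. (y2 | ~y9 | ~y1) — ~y1 is true.
  18. (y1 | ~y10) — ~y10 is true.
  19. (y6 | ~y10 | ~y8) — ~y8 is true.
  20. (y3 | ~y8 | ~y11) — ~y8 is true.
  21. (~y4 | ~y3 | y6) — ~y4 is true.
  22. (y1 | ~y4 | ~y10) — ~y4 is true.

y1=False, y2=False, y3=False, y4=False, y5=True, y6=False, y7=False, y8=False, y9=True, y10=False, y11=False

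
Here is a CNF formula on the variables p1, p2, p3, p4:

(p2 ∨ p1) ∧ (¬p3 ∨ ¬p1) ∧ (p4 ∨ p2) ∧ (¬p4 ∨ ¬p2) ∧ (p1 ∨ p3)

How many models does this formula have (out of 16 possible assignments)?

3

Satisfying assignments:
  p1=F p2=T p3=T p4=F
  p1=T p2=F p3=F p4=T
  p1=T p2=T p3=F p4=F
That's 3 in total.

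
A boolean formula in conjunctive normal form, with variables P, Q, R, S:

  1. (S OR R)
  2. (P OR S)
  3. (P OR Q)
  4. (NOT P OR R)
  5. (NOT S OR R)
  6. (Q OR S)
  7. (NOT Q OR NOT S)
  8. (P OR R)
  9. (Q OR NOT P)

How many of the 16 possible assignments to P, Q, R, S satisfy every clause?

1

Satisfying assignments:
  P=T Q=T R=T S=F
Count: 1.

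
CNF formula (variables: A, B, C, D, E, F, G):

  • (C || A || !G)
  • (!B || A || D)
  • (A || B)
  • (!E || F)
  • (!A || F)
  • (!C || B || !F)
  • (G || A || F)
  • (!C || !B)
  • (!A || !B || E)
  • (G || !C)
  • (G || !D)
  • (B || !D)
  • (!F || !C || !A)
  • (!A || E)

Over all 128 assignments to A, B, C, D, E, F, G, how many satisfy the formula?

5

Satisfying assignments:
  A=T B=F C=F D=F E=T F=T G=F
  A=T B=F C=F D=F E=T F=T G=T
  A=T B=T C=F D=F E=T F=T G=F
  A=T B=T C=F D=F E=T F=T G=T
  A=T B=T C=F D=T E=T F=T G=T
Count: 5.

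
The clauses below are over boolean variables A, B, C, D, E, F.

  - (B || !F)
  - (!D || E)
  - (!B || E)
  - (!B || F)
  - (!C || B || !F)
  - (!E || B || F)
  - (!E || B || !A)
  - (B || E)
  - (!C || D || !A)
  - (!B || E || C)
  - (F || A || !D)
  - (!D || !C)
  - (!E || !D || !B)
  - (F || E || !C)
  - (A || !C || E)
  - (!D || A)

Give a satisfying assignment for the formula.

A = True, B = True, C = False, D = False, E = True, F = True

Try A = True.
Set B = True and propagate.
  then E is forced to True.
  then F is forced to True.
  then D is forced to False.
  then C is forced to False.
Every clause has at least one true literal under this assignment.
Check each clause:
  1. (B || !F) — B is true.
  2. (!D || E) — !D is true.
  3. (!B || E) — E is true.
  4. (F || !B) — F is true.
  5. (!F || B || !C) — B is true.
  6. (B || !E || F) — B is true.
  7. (B || !A || !E) — B is true.
  8. (E || B) — B is true.
  9. (D || !C || !A) — !C is true.
  10. (E || C || !B) — E is true.
  11. (!D || F || A) — A is true.
  12. (!C || !D) — !D is true.
  13. (!E || !D || !B) — !D is true.
  14. (!C || F || E) — !C is true.
  15. (E || A || !C) — A is true.
  16. (A || !D) — A is true.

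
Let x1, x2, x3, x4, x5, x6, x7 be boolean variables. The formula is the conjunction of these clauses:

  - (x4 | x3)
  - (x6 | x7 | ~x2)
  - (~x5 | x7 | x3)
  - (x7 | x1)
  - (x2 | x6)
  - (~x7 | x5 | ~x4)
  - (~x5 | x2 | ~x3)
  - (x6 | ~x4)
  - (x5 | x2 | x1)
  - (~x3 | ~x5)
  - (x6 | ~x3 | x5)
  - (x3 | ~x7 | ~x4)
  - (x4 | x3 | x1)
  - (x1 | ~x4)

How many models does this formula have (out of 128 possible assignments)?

Split on x3, then x4.
  x3=T, x4=T: remaining (x1,x2,x5,x6,x7) ∈ {(T,F,F,T,F); (T,T,F,T,F)} — 2.
  x3=T, x4=F: 5 of the 32 assignments to (x1,x2,x5,x6,x7) work.
  x3=F, x4=T: remaining (x1,x2,x5,x6,x7) ∈ {(T,F,F,T,F); (T,T,F,T,F)} — 2.
  x3=F, x4=F: a clause becomes empty — 0.
Total: 2 + 5 + 2 + 0 = 9.

9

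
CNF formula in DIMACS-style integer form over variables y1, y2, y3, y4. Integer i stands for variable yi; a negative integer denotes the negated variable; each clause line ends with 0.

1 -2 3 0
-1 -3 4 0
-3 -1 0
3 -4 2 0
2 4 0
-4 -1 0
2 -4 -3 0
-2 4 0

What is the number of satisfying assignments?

Satisfying assignments:
  y1=F y2=T y3=T y4=T
That's 1 in total.

1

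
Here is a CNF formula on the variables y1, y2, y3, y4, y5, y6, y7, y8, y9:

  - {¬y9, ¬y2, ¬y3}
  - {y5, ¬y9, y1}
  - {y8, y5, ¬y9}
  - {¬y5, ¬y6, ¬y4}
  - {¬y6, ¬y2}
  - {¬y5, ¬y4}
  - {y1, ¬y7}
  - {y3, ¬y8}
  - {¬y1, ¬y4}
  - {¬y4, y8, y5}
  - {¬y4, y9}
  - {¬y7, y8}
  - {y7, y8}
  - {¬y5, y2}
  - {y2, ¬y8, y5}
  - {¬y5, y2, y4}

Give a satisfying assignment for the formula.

Pure literal: y6 appears only negated; assign y6 = False.
Set y1 = True and propagate.
  then y4 is forced to False.
For the remaining variables, y2 = True, y3 = True, y5 = False, y7 = True, y8 = True, y9 = False works.
Every clause has at least one true literal under this assignment.

y1=1, y2=1, y3=1, y4=0, y5=0, y6=0, y7=1, y8=1, y9=0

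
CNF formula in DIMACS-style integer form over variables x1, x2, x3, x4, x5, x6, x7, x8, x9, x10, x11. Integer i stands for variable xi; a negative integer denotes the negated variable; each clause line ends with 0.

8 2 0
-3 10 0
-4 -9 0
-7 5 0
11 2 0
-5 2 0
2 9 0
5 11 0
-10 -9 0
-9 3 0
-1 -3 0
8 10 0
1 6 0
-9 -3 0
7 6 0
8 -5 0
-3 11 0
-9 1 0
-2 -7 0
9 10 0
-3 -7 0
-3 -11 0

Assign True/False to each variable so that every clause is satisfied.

x1 = 0, x2 = 1, x3 = 0, x4 = 1, x5 = 1, x6 = 1, x7 = 0, x8 = 1, x9 = 0, x10 = 1, x11 = 1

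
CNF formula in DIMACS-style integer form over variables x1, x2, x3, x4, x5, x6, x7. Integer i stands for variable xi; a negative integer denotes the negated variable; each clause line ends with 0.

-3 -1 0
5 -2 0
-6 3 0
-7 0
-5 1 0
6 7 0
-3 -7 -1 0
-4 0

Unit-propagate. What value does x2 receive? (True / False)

False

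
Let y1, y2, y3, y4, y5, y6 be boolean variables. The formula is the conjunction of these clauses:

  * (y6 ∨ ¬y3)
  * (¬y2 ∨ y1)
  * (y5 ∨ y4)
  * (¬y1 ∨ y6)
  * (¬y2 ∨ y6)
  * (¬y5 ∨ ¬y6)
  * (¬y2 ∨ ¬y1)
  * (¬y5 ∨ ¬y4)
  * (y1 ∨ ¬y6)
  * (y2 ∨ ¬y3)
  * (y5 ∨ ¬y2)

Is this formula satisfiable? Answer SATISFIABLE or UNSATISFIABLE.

SATISFIABLE

Pure literal: y3 appears only negated; assign y3 = False.
Try y1 = False.
  then y2 is forced to False.
  then y6 is forced to False.
The remaining clauses are satisfied by y4 = True, y5 = False.
Every clause has at least one true literal under this assignment.
So y1=0, y2=0, y3=0, y4=1, y5=0, y6=0 is a satisfying assignment.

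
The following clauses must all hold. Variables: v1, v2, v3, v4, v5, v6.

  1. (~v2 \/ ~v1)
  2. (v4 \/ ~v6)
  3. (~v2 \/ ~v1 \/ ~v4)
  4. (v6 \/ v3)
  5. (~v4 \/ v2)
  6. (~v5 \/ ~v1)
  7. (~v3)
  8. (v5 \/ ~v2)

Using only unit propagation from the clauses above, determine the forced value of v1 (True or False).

False

(~v3) is a unit clause: v3 = False.
From (v6 \/ v3) and v3 = False: v6 = True.
(v4 \/ ~v6) with v6 = True leaves only v4, so v4 = True.
(~v4 \/ v2) with v4 = True leaves only v2, so v2 = True.
In (~v2 \/ ~v1), ~v2 is now false; ~v1 must hold, so v1 = False.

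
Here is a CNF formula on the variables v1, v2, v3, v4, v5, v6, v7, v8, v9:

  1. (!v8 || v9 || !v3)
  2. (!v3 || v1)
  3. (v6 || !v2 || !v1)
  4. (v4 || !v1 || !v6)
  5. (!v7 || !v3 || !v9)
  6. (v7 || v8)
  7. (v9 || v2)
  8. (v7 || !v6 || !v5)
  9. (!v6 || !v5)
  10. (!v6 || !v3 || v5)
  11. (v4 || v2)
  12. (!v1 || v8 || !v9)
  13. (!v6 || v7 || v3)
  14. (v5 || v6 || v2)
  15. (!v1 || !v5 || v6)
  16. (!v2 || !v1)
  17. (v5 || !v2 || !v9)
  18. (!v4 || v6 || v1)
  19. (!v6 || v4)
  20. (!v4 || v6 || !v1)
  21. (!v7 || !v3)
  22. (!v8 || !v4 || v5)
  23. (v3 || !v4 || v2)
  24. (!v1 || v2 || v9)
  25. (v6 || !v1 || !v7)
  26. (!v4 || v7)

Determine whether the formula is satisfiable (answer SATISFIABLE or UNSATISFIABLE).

SATISFIABLE

Try v1 = False.
  then v3 is forced to False.
The remaining clauses are satisfied by v2 = True, v4 = False, v5 = True, v6 = False, v7 = True, v8 = True, v9 = True.
So v1=False, v2=True, v3=False, v4=False, v5=True, v6=False, v7=True, v8=True, v9=True is a satisfying assignment.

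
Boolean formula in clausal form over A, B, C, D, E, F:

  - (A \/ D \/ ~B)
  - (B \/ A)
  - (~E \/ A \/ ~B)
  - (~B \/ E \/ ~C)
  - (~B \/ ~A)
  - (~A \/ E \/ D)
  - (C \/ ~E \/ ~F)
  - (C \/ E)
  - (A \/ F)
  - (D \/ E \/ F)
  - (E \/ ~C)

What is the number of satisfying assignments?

Satisfying assignments:
  A=1 B=0 C=0 D=0 E=1 F=0
  A=1 B=0 C=0 D=1 E=1 F=0
  A=1 B=0 C=1 D=0 E=1 F=0
  A=1 B=0 C=1 D=0 E=1 F=1
  A=1 B=0 C=1 D=1 E=1 F=0
  A=1 B=0 C=1 D=1 E=1 F=1
Count: 6.

6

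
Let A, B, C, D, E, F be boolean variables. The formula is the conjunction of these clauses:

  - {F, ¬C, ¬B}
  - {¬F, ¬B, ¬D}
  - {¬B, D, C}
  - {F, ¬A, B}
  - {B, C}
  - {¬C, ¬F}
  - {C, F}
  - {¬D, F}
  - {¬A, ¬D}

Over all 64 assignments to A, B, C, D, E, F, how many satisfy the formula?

2

Satisfying assignments:
  A=0 B=0 C=1 D=0 E=0 F=0
  A=0 B=0 C=1 D=0 E=1 F=0
That's 2 in total.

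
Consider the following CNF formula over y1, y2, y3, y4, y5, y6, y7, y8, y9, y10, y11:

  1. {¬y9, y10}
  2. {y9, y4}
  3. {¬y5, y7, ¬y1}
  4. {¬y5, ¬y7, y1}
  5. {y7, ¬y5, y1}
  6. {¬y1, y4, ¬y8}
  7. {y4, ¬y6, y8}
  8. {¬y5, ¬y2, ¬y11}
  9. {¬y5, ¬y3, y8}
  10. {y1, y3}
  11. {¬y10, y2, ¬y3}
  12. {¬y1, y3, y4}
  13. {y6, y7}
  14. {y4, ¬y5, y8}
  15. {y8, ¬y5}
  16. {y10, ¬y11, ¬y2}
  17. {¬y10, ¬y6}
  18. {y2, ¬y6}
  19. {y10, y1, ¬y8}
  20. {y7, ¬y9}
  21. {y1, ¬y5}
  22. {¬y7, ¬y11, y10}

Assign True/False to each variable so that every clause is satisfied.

y1=T  y2=F  y3=F  y4=T  y5=F  y6=F  y7=T  y8=F  y9=T  y10=T  y11=T

Pure literal: y4 appears only positively; assign y4 = True.
y5 occurs only negated in the remaining clauses — set y5 = False.
Set y1 = True and propagate.
Set y2 = False and propagate.
  then y6 is forced to False.
  then y7 is forced to True.
For the remaining variables, y3 = False, y8 = False, y9 = True, y10 = True, y11 = True works.
Every clause has at least one true literal under this assignment.
Check each clause:
  1. {y10, ¬y9} — y10 is true.
  2. {y9, y4} — y9 is true.
  3. {y7, ¬y5, ¬y1} — ¬y5 is true.
  4. {y1, ¬y7, ¬y5} — y1 is true.
  5. {y7, y1, ¬y5} — y1 is true.
  6. {y4, ¬y8, ¬y1} — ¬y8 is true.
  7. {¬y6, y8, y4} — ¬y6 is true.
  8. {¬y11, ¬y5, ¬y2} — ¬y5 is true.
  9. {¬y3, ¬y5, y8} — ¬y5 is true.
  10. {y1, y3} — y1 is true.
  11. {y2, ¬y3, ¬y10} — ¬y3 is true.
  12. {y3, ¬y1, y4} — y4 is true.
  13. {y7, y6} — y7 is true.
  14. {¬y5, y8, y4} — ¬y5 is true.
  15. {y8, ¬y5} — ¬y5 is true.
  16. {y10, ¬y2, ¬y11} — y10 is true.
  17. {¬y6, ¬y10} — ¬y6 is true.
  18. {¬y6, y2} — ¬y6 is true.
  19. {y1, ¬y8, y10} — ¬y8 is true.
  20. {y7, ¬y9} — y7 is true.
  21. {y1, ¬y5} — y1 is true.
  22. {¬y11, ¬y7, y10} — y10 is true.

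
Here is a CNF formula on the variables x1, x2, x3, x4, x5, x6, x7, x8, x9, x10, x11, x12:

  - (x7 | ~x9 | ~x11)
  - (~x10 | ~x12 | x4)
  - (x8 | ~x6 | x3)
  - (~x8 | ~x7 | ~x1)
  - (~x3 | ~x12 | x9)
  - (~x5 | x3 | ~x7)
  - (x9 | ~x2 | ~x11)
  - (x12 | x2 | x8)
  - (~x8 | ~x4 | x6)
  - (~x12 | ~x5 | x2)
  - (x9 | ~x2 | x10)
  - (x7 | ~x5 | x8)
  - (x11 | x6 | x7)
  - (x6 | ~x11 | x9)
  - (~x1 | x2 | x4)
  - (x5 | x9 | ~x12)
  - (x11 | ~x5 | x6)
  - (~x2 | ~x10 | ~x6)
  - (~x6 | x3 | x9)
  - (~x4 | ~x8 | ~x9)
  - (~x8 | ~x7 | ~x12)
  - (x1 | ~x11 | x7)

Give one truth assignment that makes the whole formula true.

x1=True, x2=True, x3=True, x4=False, x5=True, x6=True, x7=True, x8=False, x9=True, x10=False, x11=False, x12=False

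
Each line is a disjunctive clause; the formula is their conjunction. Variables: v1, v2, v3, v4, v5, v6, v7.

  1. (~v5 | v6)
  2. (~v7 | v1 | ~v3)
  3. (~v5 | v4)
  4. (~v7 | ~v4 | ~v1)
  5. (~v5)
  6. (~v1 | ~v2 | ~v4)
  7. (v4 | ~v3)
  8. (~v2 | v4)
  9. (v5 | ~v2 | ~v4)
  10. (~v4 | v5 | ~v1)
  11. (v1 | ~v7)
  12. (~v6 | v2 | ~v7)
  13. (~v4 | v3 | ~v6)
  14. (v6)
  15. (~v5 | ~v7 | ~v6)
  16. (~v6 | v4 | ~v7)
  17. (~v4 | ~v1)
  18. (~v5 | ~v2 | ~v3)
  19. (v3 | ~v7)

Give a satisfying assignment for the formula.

v1=True  v2=False  v3=False  v4=False  v5=False  v6=True  v7=False

Check each clause:
  1. (~v5 | v6) — ~v5 is true.
  2. (~v3 | ~v7 | v1) — v1 is true.
  3. (v4 | ~v5) — ~v5 is true.
  4. (~v7 | ~v1 | ~v4) — ~v7 is true.
  5. (~v5) — ~v5 is true.
  6. (~v1 | ~v2 | ~v4) — ~v4 is true.
  7. (v4 | ~v3) — ~v3 is true.
  8. (v4 | ~v2) — ~v2 is true.
  9. (v5 | ~v4 | ~v2) — ~v4 is true.
  10. (v5 | ~v4 | ~v1) — ~v4 is true.
  11. (v1 | ~v7) — v1 is true.
  12. (~v7 | ~v6 | v2) — ~v7 is true.
  13. (~v6 | ~v4 | v3) — ~v4 is true.
  14. (v6) — v6 is true.
  15. (~v6 | ~v5 | ~v7) — ~v7 is true.
  16. (v4 | ~v6 | ~v7) — ~v7 is true.
  17. (~v1 | ~v4) — ~v4 is true.
  18. (~v3 | ~v5 | ~v2) — ~v5 is true.
  19. (~v7 | v3) — ~v7 is true.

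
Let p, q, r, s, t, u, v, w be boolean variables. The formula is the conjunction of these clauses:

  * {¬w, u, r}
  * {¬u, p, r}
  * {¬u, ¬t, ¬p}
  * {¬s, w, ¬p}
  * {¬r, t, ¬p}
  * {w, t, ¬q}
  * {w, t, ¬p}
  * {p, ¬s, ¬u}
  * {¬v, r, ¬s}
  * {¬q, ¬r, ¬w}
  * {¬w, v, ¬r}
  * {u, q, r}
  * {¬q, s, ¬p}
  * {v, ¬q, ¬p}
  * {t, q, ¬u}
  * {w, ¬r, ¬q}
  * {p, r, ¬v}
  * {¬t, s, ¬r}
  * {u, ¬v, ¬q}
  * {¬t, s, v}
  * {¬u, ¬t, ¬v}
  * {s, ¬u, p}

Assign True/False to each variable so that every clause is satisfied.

p = 0, q = 0, r = 1, s = 0, t = 0, u = 0, v = 0, w = 0

Try p = False.
Set q = False and propagate.
The remaining clauses are satisfied by r = True, s = False, t = False, u = False, v = False, w = False.
Every clause has at least one true literal under this assignment.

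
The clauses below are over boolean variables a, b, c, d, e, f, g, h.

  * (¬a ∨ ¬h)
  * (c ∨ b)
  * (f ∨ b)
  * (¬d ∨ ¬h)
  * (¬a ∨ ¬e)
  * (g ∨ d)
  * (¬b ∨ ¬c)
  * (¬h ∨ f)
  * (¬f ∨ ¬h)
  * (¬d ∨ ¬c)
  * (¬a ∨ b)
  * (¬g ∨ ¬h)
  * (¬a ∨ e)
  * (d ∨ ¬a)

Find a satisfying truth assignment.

Pure literal: a appears only negated; assign a = False.
h occurs only negated in the remaining clauses — set h = False.
Try b = True.
  then c is forced to False.
Set d = True and propagate.
e, f, g are now unconstrained; take e = False, f = True, g = True.
Every clause has at least one true literal under this assignment.
Check each clause:
  1. (¬h ∨ ¬a) — ¬h is true.
  2. (b ∨ c) — b is true.
  3. (b ∨ f) — b is true.
  4. (¬h ∨ ¬d) — ¬h is true.
  5. (¬a ∨ ¬e) — ¬e is true.
  6. (g ∨ d) — d is true.
  7. (¬c ∨ ¬b) — ¬c is true.
  8. (f ∨ ¬h) — ¬h is true.
  9. (¬h ∨ ¬f) — ¬h is true.
  10. (¬d ∨ ¬c) — ¬c is true.
  11. (b ∨ ¬a) — b is true.
  12. (¬g ∨ ¬h) — ¬h is true.
  13. (¬a ∨ e) — ¬a is true.
  14. (d ∨ ¬a) — d is true.

a=False, b=True, c=False, d=True, e=False, f=True, g=True, h=False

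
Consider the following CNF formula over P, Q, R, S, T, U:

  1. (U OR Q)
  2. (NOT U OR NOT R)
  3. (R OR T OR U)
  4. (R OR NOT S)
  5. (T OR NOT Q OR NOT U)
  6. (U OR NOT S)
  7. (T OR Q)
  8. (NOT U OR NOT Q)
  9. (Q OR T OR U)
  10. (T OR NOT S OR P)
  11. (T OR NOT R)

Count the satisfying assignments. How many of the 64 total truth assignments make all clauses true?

6

The models are:
  P=F Q=F R=F S=F T=T U=T
  P=F Q=T R=F S=F T=T U=F
  P=F Q=T R=T S=F T=T U=F
  P=T Q=F R=F S=F T=T U=T
  P=T Q=T R=F S=F T=T U=F
  P=T Q=T R=T S=F T=T U=F
Count: 6.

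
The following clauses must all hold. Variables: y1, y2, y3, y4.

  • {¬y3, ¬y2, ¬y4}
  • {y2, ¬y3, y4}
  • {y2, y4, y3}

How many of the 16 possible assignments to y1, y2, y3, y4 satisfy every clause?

Case analysis on y2 and y3:
  y2=T, y3=T: remaining (y1,y4) ∈ {(F,F); (T,F)} — 2.
  y2=T, y3=F: remaining (y1,y4) ∈ {(F,F); (F,T); (T,F); (T,T)} — 4.
  y2=F, y3=T: remaining (y1,y4) ∈ {(F,T); (T,T)} — 2.
  y2=F, y3=F: remaining (y1,y4) ∈ {(F,T); (T,T)} — 2.
Total: 2 + 4 + 2 + 2 = 10.

10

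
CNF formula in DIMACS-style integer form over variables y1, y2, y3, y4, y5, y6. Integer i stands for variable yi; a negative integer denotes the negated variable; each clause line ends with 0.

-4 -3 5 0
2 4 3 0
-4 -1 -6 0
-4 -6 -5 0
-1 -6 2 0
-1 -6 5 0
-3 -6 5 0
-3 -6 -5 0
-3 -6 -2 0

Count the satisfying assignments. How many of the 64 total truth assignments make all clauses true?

Split on y6, then y3.
  y6=1, y3=1: a clause becomes empty — 0.
  y6=1, y3=0: 5 of the 16 assignments to (y1,y2,y4,y5) work.
  y6=0, y3=1: y1, y2 free; 3 ways for (y4,y5) × 2^2 = 12.
  y6=0, y3=0: y1, y5 free; 3 ways for (y2,y4) × 2^2 = 12.
Total: 0 + 5 + 12 + 12 = 29.

29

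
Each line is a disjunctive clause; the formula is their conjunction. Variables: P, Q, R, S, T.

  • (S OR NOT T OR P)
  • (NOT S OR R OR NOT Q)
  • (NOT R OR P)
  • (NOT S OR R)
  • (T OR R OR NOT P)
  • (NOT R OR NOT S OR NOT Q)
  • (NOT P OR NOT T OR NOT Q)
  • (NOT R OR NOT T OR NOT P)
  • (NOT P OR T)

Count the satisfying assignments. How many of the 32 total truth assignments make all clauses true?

The models are:
  P=F Q=F R=F S=F T=F
  P=F Q=T R=F S=F T=F
  P=T Q=F R=F S=F T=T
That's 3 in total.

3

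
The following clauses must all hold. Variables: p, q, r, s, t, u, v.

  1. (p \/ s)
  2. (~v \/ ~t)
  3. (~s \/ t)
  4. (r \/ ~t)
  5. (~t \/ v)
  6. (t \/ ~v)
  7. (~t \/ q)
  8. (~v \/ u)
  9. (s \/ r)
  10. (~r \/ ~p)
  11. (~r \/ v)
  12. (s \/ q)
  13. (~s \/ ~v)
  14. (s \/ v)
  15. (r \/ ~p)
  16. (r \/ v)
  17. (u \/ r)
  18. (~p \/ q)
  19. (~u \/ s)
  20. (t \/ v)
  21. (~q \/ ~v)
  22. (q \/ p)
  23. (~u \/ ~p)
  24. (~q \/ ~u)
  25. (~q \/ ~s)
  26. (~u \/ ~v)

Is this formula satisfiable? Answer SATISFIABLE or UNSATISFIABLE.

UNSATISFIABLE

v = True:
  propagation gives t=False; an empty clause results — contradiction.
v = False:
  propagation gives t=False; an empty clause results — contradiction.
Every branch closes, so no satisfying assignment exists.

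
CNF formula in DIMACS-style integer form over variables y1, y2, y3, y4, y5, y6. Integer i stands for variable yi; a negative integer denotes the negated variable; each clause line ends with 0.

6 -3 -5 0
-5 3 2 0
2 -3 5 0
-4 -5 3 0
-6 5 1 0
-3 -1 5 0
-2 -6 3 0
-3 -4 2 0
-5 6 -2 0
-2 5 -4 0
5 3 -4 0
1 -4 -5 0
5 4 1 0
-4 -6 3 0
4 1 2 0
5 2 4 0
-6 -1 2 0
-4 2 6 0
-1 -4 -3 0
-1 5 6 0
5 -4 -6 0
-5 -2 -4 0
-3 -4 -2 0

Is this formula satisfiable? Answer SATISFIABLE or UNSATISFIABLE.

Try y1 = True.
The remaining clauses are satisfied by y2 = True, y3 = True, y4 = False, y5 = True, y6 = True.
So y1 = T  y2 = T  y3 = T  y4 = F  y5 = T  y6 = T is a satisfying assignment.

SATISFIABLE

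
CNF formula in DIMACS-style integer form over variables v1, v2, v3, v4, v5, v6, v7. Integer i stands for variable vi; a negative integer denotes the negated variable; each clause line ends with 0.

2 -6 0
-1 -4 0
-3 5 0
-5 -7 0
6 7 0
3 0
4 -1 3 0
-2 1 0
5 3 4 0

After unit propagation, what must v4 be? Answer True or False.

False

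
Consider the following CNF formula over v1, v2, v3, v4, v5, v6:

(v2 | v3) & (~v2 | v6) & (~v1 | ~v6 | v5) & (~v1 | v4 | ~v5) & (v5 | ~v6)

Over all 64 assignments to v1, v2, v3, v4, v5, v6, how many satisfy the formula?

16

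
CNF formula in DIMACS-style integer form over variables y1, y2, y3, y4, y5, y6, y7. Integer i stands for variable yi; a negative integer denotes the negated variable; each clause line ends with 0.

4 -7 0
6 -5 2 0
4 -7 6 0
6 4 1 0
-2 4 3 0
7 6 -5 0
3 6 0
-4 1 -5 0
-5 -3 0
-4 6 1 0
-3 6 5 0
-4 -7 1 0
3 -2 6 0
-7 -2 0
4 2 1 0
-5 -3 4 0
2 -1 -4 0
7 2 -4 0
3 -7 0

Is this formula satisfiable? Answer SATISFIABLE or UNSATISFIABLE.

SATISFIABLE

Pure literal: y6 appears only positively; assign y6 = True.
Branch on y1: take y1 = True.
Try y2 = True.
  then y7 is forced to False.
Branch on y3: take y3 = True.
  then y5 is forced to False.
y4 is now unconstrained; take y4 = False.
Every clause has at least one true literal under this assignment.
So y1=1, y2=1, y3=1, y4=0, y5=0, y6=1, y7=0 is a satisfying assignment.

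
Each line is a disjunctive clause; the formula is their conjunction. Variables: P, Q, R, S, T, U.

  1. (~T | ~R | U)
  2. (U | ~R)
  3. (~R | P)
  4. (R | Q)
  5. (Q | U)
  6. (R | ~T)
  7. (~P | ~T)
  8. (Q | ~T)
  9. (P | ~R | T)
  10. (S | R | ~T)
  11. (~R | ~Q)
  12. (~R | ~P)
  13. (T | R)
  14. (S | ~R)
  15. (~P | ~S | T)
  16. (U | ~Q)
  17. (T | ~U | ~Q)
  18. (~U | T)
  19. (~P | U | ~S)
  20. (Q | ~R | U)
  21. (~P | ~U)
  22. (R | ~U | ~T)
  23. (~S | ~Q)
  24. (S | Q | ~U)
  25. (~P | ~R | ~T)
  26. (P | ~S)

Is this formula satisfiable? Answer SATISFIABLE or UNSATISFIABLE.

UNSATISFIABLE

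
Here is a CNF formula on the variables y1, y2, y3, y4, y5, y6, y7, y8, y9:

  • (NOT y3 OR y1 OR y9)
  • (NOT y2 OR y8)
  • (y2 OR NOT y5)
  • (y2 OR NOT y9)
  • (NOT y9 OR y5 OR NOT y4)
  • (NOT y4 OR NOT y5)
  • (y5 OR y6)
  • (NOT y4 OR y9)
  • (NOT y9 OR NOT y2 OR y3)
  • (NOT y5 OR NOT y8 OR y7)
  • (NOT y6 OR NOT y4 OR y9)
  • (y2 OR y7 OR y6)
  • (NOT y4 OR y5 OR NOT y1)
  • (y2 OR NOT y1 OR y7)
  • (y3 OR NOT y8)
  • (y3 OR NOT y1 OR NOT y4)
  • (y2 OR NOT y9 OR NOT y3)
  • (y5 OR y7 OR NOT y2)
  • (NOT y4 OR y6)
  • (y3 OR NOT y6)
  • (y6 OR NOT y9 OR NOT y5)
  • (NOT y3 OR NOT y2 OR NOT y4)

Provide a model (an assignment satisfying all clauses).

y1=1, y2=1, y3=1, y4=0, y5=0, y6=1, y7=1, y8=1, y9=1

Check each clause:
  1. (NOT y3 OR y1 OR y9) — y1 is true.
  2. (y8 OR NOT y2) — y8 is true.
  3. (NOT y5 OR y2) — y2 is true.
  4. (y2 OR NOT y9) — y2 is true.
  5. (y5 OR NOT y9 OR NOT y4) — NOT y4 is true.
  6. (NOT y4 OR NOT y5) — NOT y5 is true.
  7. (y5 OR y6) — y6 is true.
  8. (NOT y4 OR y9) — y9 is true.
  9. (NOT y9 OR y3 OR NOT y2) — y3 is true.
  10. (y7 OR NOT y8 OR NOT y5) — NOT y5 is true.
  11. (NOT y4 OR NOT y6 OR y9) — y9 is true.
  12. (y6 OR y7 OR y2) — y2 is true.
  13. (NOT y4 OR y5 OR NOT y1) — NOT y4 is true.
  14. (NOT y1 OR y7 OR y2) — y2 is true.
  15. (NOT y8 OR y3) — y3 is true.
  16. (NOT y4 OR NOT y1 OR y3) — y3 is true.
  17. (NOT y3 OR NOT y9 OR y2) — y2 is true.
  18. (NOT y2 OR y5 OR y7) — y7 is true.
  19. (NOT y4 OR y6) — NOT y4 is true.
  20. (NOT y6 OR y3) — y3 is true.
  21. (NOT y5 OR NOT y9 OR y6) — NOT y5 is true.
  22. (NOT y3 OR NOT y4 OR NOT y2) — NOT y4 is true.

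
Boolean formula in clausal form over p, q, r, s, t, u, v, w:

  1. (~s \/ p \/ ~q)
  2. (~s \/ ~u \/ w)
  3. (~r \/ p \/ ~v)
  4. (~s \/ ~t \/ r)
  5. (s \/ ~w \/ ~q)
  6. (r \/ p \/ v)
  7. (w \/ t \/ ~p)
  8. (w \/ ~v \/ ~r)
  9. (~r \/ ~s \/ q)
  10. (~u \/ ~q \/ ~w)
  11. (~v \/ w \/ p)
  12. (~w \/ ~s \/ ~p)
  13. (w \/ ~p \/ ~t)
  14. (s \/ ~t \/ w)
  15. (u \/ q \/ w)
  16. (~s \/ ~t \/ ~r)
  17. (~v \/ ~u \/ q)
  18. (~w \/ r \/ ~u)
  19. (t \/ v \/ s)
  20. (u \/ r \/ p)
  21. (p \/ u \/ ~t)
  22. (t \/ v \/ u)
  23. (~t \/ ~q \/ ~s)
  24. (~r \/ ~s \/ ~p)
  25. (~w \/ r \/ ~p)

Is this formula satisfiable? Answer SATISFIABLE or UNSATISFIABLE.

SATISFIABLE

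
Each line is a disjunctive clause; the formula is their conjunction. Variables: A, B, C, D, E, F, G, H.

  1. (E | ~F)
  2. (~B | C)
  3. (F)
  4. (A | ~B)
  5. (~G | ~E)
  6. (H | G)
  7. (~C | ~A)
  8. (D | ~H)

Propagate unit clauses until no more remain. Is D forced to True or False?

True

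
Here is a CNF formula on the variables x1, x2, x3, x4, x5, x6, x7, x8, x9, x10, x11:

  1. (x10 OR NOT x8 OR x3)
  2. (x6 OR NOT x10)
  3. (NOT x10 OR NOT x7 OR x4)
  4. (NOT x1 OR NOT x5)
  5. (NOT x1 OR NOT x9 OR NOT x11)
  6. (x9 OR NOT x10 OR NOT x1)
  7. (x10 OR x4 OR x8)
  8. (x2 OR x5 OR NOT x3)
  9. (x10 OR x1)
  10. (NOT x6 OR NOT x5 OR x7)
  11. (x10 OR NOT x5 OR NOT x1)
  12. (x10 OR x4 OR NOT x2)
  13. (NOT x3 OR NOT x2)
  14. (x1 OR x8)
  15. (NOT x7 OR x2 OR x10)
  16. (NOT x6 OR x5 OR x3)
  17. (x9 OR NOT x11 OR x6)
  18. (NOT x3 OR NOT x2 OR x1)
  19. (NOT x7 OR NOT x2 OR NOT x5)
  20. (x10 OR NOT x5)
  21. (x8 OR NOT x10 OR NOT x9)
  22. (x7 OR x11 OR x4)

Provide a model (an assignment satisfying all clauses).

x1=F, x2=F, x3=F, x4=T, x5=T, x6=T, x7=T, x8=T, x9=F, x10=T, x11=T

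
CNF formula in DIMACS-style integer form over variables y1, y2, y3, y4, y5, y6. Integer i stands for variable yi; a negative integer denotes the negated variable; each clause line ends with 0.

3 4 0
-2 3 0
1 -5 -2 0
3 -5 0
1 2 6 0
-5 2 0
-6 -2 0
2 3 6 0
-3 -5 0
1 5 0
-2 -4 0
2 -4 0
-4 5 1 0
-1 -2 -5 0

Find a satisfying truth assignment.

Set y1 = True and propagate.
The remaining clauses are satisfied by y2 = True, y3 = True, y4 = False, y5 = False, y6 = False.

y1=T, y2=T, y3=T, y4=F, y5=F, y6=F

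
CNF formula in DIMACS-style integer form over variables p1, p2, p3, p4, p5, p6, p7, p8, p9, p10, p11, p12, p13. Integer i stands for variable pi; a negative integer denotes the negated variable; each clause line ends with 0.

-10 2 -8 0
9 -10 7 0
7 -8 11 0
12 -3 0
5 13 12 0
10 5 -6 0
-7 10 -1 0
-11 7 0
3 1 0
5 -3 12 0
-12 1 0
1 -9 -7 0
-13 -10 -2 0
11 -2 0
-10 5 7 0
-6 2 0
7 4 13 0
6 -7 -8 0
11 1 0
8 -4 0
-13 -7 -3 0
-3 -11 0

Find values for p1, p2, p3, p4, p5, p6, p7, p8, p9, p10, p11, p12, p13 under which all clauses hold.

p1 = 1  p2 = 0  p3 = 0  p4 = 0  p5 = 1  p6 = 0  p7 = 1  p8 = 0  p9 = 1  p10 = 1  p11 = 1  p12 = 0  p13 = 1

Check each clause:
  1. {p2, ¬p8, ¬p10} — ¬p8 is true.
  2. {p7, p9, ¬p10} — p9 is true.
  3. {p7, p11, ¬p8} — ¬p8 is true.
  4. {p12, ¬p3} — ¬p3 is true.
  5. {p5, p13, p12} — p5 is true.
  6. {p5, p10, ¬p6} — p10 is true.
  7. {¬p7, ¬p1, p10} — p10 is true.
  8. {¬p11, p7} — p7 is true.
  9. {p3, p1} — p1 is true.
  10. {p12, p5, ¬p3} — p5 is true.
  11. {p1, ¬p12} — p1 is true.
  12. {¬p9, p1, ¬p7} — p1 is true.
  13. {¬p2, ¬p13, ¬p10} — ¬p2 is true.
  14. {¬p2, p11} — p11 is true.
  15. {¬p10, p7, p5} — p5 is true.
  16. {¬p6, p2} — ¬p6 is true.
  17. {p7, p13, p4} — p13 is true.
  18. {¬p7, ¬p8, p6} — ¬p8 is true.
  19. {p11, p1} — p1 is true.
  20. {¬p4, p8} — ¬p4 is true.
  21. {¬p13, ¬p3, ¬p7} — ¬p3 is true.
  22. {¬p3, ¬p11} — ¬p3 is true.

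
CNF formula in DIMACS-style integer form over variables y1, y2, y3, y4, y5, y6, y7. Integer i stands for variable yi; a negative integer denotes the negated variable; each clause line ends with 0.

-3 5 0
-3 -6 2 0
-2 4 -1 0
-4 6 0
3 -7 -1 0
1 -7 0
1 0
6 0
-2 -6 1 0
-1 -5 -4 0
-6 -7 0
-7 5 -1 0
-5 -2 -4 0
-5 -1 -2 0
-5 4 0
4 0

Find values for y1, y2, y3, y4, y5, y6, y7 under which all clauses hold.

y1=1, y2=1, y3=0, y4=1, y5=0, y6=1, y7=0

Unit propagation: (y1) forces y1 = True.
Unit propagation: (y6) forces y6 = True.
(¬y7) is a unit clause, so y7 = False.
The clause (y4) is unit: y4 must be True.
(¬y5) is a unit clause, so y5 = False.
Unit propagation: (¬y3) forces y3 = False.
y2 is now unconstrained; take y2 = True.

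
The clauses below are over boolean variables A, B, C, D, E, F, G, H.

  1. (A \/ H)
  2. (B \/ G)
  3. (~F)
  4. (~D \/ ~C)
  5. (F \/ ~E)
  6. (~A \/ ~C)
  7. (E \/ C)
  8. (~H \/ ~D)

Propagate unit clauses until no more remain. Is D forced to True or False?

Unit clause (~F) sets F = False.
From (F \/ ~E) and F = False: E = False.
In (E \/ C), E is now false; C must hold, so C = True.
(~C \/ ~D) with C = True leaves only ~D, so D = False.

False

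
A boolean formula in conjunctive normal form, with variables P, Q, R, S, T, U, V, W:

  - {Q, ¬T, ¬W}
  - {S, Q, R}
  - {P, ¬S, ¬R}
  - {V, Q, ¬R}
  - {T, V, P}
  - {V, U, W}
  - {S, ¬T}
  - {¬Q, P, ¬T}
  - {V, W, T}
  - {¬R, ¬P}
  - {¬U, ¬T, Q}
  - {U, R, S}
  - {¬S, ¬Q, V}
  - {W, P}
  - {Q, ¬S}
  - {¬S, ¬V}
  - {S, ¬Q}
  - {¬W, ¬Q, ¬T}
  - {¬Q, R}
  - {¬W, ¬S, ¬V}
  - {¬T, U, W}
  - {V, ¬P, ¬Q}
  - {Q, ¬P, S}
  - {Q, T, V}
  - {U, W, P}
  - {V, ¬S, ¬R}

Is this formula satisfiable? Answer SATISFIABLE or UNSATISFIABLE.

SATISFIABLE

Try P = False.
  then W is forced to True.
Branch on Q: take Q = False.
  then T is forced to False.
  then V is forced to True.
  then S is forced to False.
  then R is forced to True.
U is now unconstrained; take U = True.
So P=F, Q=F, R=T, S=F, T=F, U=T, V=T, W=T is a satisfying assignment.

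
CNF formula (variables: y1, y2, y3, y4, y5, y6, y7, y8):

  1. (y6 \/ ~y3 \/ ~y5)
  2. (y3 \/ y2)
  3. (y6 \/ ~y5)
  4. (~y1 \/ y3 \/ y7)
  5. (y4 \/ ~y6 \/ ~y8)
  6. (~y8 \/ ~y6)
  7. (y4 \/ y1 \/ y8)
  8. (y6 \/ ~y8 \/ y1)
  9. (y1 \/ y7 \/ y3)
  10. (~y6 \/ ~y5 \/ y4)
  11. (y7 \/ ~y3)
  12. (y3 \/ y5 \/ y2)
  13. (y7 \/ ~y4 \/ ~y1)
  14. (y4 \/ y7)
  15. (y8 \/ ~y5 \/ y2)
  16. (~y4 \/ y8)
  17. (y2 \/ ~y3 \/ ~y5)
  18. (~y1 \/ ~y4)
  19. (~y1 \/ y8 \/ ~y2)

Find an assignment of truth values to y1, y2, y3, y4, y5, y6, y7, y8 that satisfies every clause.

Pure literal: y7 appears only positively; assign y7 = True.
Set y1 = True and propagate.
  then y4 is forced to False.
For the remaining variables, y2 = False, y3 = True, y5 = False, y6 = False, y8 = False works.

y1=1, y2=0, y3=1, y4=0, y5=0, y6=0, y7=1, y8=0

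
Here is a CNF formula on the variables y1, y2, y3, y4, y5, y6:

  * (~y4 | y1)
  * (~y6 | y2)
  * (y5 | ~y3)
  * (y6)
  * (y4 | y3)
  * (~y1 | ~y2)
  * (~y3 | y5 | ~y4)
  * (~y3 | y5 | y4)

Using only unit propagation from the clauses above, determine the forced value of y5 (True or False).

True

(y6) is a unit clause: y6 = True.
(~y6 | y2): since y6 = True, the clause reduces to (y2). y2 = True.
In (~y2 | ~y1), ~y2 is now false; ~y1 must hold, so y1 = False.
From (~y4 | y1) and y1 = False: y4 = False.
In (y3 | y4), y4 is now false; y3 must hold, so y3 = True.
From (~y3 | y5) and y3 = True: y5 = True.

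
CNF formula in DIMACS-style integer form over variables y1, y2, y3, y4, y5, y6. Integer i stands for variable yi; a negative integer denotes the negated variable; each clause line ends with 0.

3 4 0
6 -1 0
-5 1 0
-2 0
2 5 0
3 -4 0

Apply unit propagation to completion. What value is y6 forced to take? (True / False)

True

Unit clause (¬y2) sets y2 = False.
In (y5 ∨ y2), y2 is now false; y5 must hold, so y5 = True.
(¬y5 ∨ y1) with y5 = True leaves only y1, so y1 = True.
In (y6 ∨ ¬y1), ¬y1 is now false; y6 must hold, so y6 = True.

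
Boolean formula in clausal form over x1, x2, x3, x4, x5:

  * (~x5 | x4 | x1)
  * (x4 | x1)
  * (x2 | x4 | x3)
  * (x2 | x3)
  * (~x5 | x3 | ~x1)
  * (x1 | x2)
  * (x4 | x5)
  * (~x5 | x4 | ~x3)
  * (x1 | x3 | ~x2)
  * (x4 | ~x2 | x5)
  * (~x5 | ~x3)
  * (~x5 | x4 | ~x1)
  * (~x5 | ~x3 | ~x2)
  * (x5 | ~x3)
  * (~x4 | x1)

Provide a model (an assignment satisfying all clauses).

Try x1 = True.
Branch on x2: take x2 = True.
Set x3 = False and propagate.
  then x5 is forced to False.
  then x4 is forced to True.

x1=True  x2=True  x3=False  x4=True  x5=False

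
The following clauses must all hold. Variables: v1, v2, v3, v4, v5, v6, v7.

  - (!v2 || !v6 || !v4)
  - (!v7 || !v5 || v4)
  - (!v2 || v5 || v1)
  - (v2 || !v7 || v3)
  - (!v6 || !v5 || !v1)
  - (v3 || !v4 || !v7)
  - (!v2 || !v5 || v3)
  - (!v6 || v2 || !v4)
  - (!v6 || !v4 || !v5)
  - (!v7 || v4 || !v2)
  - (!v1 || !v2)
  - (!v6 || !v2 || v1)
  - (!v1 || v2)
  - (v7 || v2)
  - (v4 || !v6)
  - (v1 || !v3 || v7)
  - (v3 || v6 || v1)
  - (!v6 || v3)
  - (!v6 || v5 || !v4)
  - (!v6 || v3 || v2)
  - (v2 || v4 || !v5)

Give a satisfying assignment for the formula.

v1 = F, v2 = F, v3 = T, v4 = T, v5 = F, v6 = F, v7 = T

Set v1 = False and propagate.
Set v2 = False and propagate.
  then v7 is forced to True.
  then v3 is forced to True.
The remaining clauses are satisfied by v4 = True, v5 = False, v6 = False.
Every clause has at least one true literal under this assignment.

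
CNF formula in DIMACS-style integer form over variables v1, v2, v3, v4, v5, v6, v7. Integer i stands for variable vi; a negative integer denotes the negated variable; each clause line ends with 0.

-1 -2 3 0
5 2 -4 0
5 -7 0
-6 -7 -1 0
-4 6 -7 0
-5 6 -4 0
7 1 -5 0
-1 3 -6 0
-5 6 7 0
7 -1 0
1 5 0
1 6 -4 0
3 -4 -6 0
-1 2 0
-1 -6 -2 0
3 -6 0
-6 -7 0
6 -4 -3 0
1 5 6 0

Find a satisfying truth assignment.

v1=False  v2=True  v3=False  v4=False  v5=True  v6=False  v7=True

v4 occurs only negated in the remaining clauses — set v4 = False.
Try v1 = False.
  then v5 is forced to True.
  then v7 is forced to True.
  then v6 is forced to False.
v2, v3 are now unconstrained; take v2 = True, v3 = False.
Check each clause:
  1. (v3 || !v1 || !v2) — !v1 is true.
  2. (v2 || !v4 || v5) — v2 is true.
  3. (!v7 || v5) — v5 is true.
  4. (!v6 || !v7 || !v1) — !v6 is true.
  5. (!v7 || !v4 || v6) — !v4 is true.
  6. (v6 || !v5 || !v4) — !v4 is true.
  7. (!v5 || v7 || v1) — v7 is true.
  8. (!v1 || !v6 || v3) — !v6 is true.
  9. (!v5 || v7 || v6) — v7 is true.
  10. (v7 || !v1) — !v1 is true.
  11. (v5 || v1) — v5 is true.
  12. (v6 || !v4 || v1) — !v4 is true.
  13. (v3 || !v4 || !v6) — !v6 is true.
  14. (v2 || !v1) — v2 is true.
  15. (!v6 || !v1 || !v2) — !v6 is true.
  16. (!v6 || v3) — !v6 is true.
  17. (!v7 || !v6) — !v6 is true.
  18. (!v3 || v6 || !v4) — !v4 is true.
  19. (v5 || v6 || v1) — v5 is true.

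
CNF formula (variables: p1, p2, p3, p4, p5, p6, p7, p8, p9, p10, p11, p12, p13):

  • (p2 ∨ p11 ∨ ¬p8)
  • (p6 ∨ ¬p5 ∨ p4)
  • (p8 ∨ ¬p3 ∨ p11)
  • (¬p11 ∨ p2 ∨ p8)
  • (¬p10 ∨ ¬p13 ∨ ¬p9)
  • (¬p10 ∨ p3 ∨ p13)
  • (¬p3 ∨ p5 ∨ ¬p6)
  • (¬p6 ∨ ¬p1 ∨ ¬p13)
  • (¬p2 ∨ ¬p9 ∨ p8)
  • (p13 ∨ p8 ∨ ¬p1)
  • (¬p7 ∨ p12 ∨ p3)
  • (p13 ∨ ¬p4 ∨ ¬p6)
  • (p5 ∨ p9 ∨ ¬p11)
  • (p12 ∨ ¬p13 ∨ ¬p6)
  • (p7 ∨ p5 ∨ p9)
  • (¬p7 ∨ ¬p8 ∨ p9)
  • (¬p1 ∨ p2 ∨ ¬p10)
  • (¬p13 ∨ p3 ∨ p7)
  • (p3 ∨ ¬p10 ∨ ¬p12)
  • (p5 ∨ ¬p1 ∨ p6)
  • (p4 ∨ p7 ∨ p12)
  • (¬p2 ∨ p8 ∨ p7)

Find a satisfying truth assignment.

p1=0  p2=1  p3=0  p4=0  p5=0  p6=0  p7=0  p8=1  p9=1  p10=0  p11=1  p12=1  p13=0

Check each clause:
  1. (¬p8 ∨ p2 ∨ p11) — p2 is true.
  2. (p4 ∨ p6 ∨ ¬p5) — ¬p5 is true.
  3. (p8 ∨ p11 ∨ ¬p3) — p8 is true.
  4. (p8 ∨ p2 ∨ ¬p11) — p8 is true.
  5. (¬p13 ∨ ¬p10 ∨ ¬p9) — ¬p13 is true.
  6. (p3 ∨ ¬p10 ∨ p13) — ¬p10 is true.
  7. (p5 ∨ ¬p3 ∨ ¬p6) — ¬p6 is true.
  8. (¬p1 ∨ ¬p6 ∨ ¬p13) — ¬p6 is true.
  9. (p8 ∨ ¬p9 ∨ ¬p2) — p8 is true.
  10. (¬p1 ∨ p8 ∨ p13) — p8 is true.
  11. (p12 ∨ ¬p7 ∨ p3) — ¬p7 is true.
  12. (p13 ∨ ¬p6 ∨ ¬p4) — ¬p6 is true.
  13. (p9 ∨ ¬p11 ∨ p5) — p9 is true.
  14. (¬p13 ∨ p12 ∨ ¬p6) — ¬p6 is true.
  15. (p7 ∨ p9 ∨ p5) — p9 is true.
  16. (¬p7 ∨ p9 ∨ ¬p8) — ¬p7 is true.
  17. (¬p10 ∨ p2 ∨ ¬p1) — p2 is true.
  18. (¬p13 ∨ p3 ∨ p7) — ¬p13 is true.
  19. (p3 ∨ ¬p12 ∨ ¬p10) — ¬p10 is true.
  20. (¬p1 ∨ p6 ∨ p5) — ¬p1 is true.
  21. (p12 ∨ p7 ∨ p4) — p12 is true.
  22. (p7 ∨ p8 ∨ ¬p2) — p8 is true.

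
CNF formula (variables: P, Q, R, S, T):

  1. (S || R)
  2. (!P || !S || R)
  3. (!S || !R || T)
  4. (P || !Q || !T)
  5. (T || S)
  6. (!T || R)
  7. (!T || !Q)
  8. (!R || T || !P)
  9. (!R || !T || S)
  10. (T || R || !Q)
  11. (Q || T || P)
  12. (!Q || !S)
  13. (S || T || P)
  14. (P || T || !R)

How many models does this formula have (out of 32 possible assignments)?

2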